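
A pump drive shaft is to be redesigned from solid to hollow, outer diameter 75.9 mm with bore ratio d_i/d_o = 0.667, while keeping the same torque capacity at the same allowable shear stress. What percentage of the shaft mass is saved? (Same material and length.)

Equal τ_max and T ⇒ the solid shaft needs d_s³ = d_o³(1−k⁴), so d_s = 75.9·(1−0.667⁴)^(1/3) = 70.52 mm.
Area ratio A_h/A_s = d_o²(1−k²)/d_s² = (1−k²)/(1−k⁴)^(2/3) = 0.6430.
Mass saving = 1 − 0.6430 = 35.7 %.

35.7 %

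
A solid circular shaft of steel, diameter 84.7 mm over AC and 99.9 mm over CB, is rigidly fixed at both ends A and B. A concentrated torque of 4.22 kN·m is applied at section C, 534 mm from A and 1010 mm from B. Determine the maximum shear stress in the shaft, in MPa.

Compatibility: T_A·a/J_AC = T_B·b/J_CB with T_A + T_B = T₀.
J_AC = 5.05×10^-6 m⁴, J_CB = 9.78×10^-6 m⁴, so T_A = T₀·(J_AC/a)/((J_AC/a)+(J_CB/b)) = 2086 N·m, T_B = 2134 N·m.
τ in each portion: τ_AC = 1.75×10^7 Pa, τ_CB = 1.09×10^7 Pa; maximum is in AC.
τ_max = T_AC·r/J = 2086·0.0423/5.05×10^-6 = 1.748×10^7 Pa.

17.5 MPa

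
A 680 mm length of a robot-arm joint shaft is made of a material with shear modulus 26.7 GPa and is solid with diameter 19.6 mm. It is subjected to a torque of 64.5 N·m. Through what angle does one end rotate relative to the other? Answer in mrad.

J = πd⁴/32 = π(0.0196)⁴/32 = 1.449×10^-8 m⁴.
θ = T·L/(G·J) = 64.50 × 0.680 / (26.7×10⁹ × 1.449×10^-8) = 0.1134 rad.

113 mrad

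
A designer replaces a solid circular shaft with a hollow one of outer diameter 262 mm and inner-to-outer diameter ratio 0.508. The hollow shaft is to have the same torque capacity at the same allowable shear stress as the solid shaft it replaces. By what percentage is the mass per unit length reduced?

22.3 %

Equal τ_max and T ⇒ the solid shaft needs d_s³ = d_o³(1−k⁴), so d_s = 262·(1−0.508⁴)^(1/3) = 256.0 mm.
Area ratio A_h/A_s = d_o²(1−k²)/d_s² = (1−k²)/(1−k⁴)^(2/3) = 0.7768.
Mass saving = 1 − 0.7768 = 22.3 %.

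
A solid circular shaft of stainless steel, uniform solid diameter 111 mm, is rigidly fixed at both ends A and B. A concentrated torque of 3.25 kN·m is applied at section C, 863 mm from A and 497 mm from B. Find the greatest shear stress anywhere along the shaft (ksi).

With uniform GJ and both ends fixed, compatibility θ_AC = θ_CB gives T_A·a = T_B·b, together with T_A + T_B = T₀.
T_A = T₀·b/(a+b) = 3250·497/1360 = 1188 N·m; T_B = 2062 N·m.
τ in each portion: τ_AC = 4.42×10^6 Pa, τ_CB = 7.68×10^6 Pa; maximum is in CB.
τ_max = T_CB·r/J = 2062·0.0555/1.49×10^-5 = 7.680×10^6 Pa.

1.11 ksi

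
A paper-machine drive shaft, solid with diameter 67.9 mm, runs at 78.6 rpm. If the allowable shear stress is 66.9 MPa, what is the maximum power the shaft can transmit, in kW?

J = πd⁴/32 = π(0.0679)⁴/32 = 2.087×10^-6 m⁴.
T_max = τ_allow·J/r = 6.69×10^7 × 2.087×10^-6 / 0.0340 = 4112 N·m.
ω = 2π·78.6/60 = 8.231 rad/s, so P_max = T_max·ω = 3.385×10^4 W.

33.8 kW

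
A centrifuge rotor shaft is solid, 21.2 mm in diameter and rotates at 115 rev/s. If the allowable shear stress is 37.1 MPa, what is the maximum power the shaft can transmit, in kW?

50.2 kW

J = πd⁴/32 = π(0.0212)⁴/32 = 1.983×10^-8 m⁴.
T_max = τ_allow·J/r = 3.71×10^7 × 1.983×10^-8 / 0.0106 = 69.41 N·m.
ω = 2π·115 = 722.6 rad/s, so P_max = T_max·ω = 5.015×10^4 W.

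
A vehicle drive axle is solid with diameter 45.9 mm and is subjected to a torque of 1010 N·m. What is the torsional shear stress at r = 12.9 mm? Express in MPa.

29.9 MPa

J = πd⁴/32 = π(0.0459)⁴/32 = 4.358×10^-7 m⁴.
Shear stress varies linearly with radius: τ = T·r/J = 1010 × 0.0129 / 4.358×10^-7 = 2.990×10^7 Pa.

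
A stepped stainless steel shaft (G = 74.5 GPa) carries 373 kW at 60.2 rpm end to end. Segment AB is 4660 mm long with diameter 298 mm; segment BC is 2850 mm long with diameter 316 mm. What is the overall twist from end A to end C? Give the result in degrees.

ω = 2π·60.2/60 = 6.304 rad/s, so T = P/ω = 373×10³ / 6.304 = 59170 N·m.
J_AB = π(0.298)⁴/32 = 7.74×10^-4 m⁴; J_BC = π(0.316)⁴/32 = 9.79×10^-4 m⁴.
θ = (T/G)·Σ L_i/J_i = (59170/74.5×10⁹)·(4.66/7.74×10^-4 + 2.85/9.79×10^-4) = 7.092×10^-3 rad.

0.406°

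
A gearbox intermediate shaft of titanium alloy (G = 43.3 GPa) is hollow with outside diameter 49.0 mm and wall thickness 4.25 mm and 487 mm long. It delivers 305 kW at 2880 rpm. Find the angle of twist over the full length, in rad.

ω = 2π·2880/60 = 301.6 rad/s, so T = P/ω = 305×10³ / 301.6 = 1011 N·m.
J = π(d_o⁴ − d_i⁴)/32 = π(0.0490⁴ − 0.0405⁴)/32 = 3.018×10^-7 m⁴.
θ = T·L/(G·J) = 1011 × 0.487 / (43.3×10⁹ × 3.018×10^-7) = 0.03768 rad.

0.0377 rad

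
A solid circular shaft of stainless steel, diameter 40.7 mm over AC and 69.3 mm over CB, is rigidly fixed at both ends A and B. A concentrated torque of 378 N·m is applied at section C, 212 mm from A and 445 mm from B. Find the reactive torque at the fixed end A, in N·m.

75.5 N·m

Compatibility: T_A·a/J_AC = T_B·b/J_CB with T_A + T_B = T₀.
J_AC = 2.69×10^-7 m⁴, J_CB = 2.26×10^-6 m⁴, so T_A = T₀·(J_AC/a)/((J_AC/a)+(J_CB/b)) = 75.53 N·m, T_B = 302.5 N·m.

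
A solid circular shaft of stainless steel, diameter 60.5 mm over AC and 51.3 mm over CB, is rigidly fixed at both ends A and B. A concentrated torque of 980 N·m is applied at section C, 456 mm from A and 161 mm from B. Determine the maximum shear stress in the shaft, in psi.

Compatibility: T_A·a/J_AC = T_B·b/J_CB with T_A + T_B = T₀.
J_AC = 1.32×10^-6 m⁴, J_CB = 6.80×10^-7 m⁴, so T_A = T₀·(J_AC/a)/((J_AC/a)+(J_CB/b)) = 397.7 N·m, T_B = 582.3 N·m.
τ in each portion: τ_AC = 9.15×10^6 Pa, τ_CB = 2.20×10^7 Pa; maximum is in CB.
τ_max = T_CB·r/J = 582.3·0.0256/6.80×10^-7 = 2.197×10^7 Pa.

3190 psi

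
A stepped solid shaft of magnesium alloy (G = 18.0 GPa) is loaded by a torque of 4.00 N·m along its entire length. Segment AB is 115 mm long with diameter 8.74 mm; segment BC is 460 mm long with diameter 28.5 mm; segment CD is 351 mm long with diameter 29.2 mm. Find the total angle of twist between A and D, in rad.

0.0473 rad

J_AB = π(0.00874)⁴/32 = 5.73×10^-10 m⁴; J_BC = π(0.0285)⁴/32 = 6.48×10^-8 m⁴; J_CD = π(0.0292)⁴/32 = 7.14×10^-8 m⁴.
θ = (T/G)·Σ L_i/J_i = (4.000/18.0×10⁹)·(0.115/5.73×10^-10 + 0.460/6.48×10^-8 + 0.351/7.14×10^-8) = 0.04728 rad.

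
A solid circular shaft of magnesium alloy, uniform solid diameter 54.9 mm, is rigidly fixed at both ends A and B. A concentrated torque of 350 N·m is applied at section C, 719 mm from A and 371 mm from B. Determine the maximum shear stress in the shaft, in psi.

1030 psi

With uniform GJ and both ends fixed, compatibility θ_AC = θ_CB gives T_A·a = T_B·b, together with T_A + T_B = T₀.
T_A = T₀·b/(a+b) = 350.0·371/1090 = 119.1 N·m; T_B = 230.9 N·m.
τ in each portion: τ_AC = 3.67×10^6 Pa, τ_CB = 7.11×10^6 Pa; maximum is in CB.
τ_max = T_CB·r/J = 230.9·0.0274/8.92×10^-7 = 7.106×10^6 Pa.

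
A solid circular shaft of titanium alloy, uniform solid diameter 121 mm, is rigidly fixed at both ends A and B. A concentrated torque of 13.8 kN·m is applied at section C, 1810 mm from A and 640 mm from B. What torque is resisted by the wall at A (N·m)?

3600 N·m

With uniform GJ and both ends fixed, compatibility θ_AC = θ_CB gives T_A·a = T_B·b, together with T_A + T_B = T₀.
T_A = T₀·b/(a+b) = 13800·640/2450 = 3605 N·m; T_B = 10200 N·m.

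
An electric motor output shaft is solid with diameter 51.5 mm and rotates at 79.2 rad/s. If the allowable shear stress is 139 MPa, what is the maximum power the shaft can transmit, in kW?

J = πd⁴/32 = π(0.0515)⁴/32 = 6.906×10^-7 m⁴.
T_max = τ_allow·J/r = 1.39×10^8 × 6.906×10^-7 / 0.0257 = 3728 N·m.
ω = 79.2 rad/s, so P_max = T_max·ω = 2.953×10^5 W.

295 kW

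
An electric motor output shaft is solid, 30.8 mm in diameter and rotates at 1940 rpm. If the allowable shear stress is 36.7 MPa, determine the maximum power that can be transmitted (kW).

42.8 kW

J = πd⁴/32 = π(0.0308)⁴/32 = 8.835×10^-8 m⁴.
T_max = τ_allow·J/r = 3.67×10^7 × 8.835×10^-8 / 0.0154 = 210.5 N·m.
ω = 2π·1940/60 = 203.2 rad/s, so P_max = T_max·ω = 4.277×10^4 W.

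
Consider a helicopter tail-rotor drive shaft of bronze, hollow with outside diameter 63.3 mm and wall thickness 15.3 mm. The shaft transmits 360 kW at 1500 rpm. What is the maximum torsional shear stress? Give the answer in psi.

7190 psi

ω = 2π·1500/60 = 157.1 rad/s, so T = P/ω = 360×10³ / 157.1 = 2292 N·m.
J = π(d_o⁴ − d_i⁴)/32 = π(0.0633⁴ − 0.0327⁴)/32 = 1.464×10^-6 m⁴.
τ_max = T·r/J = 2292 × 0.0316 / 1.464×10^-6 = 4.955×10^7 Pa.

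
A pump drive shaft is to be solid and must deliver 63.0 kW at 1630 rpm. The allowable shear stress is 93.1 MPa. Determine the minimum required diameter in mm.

ω = 2π·1630/60 = 170.7 rad/s, so T = P/ω = 63.0×10³ / 170.7 = 369.1 N·m.
For a solid shaft τ_max = 16T/(πd³), so d = (16T/(π τ_allow))^(1/3) = (16·369.1/(π·9.31×10^7))^(1/3) = 0.02723 m.

27.2 mm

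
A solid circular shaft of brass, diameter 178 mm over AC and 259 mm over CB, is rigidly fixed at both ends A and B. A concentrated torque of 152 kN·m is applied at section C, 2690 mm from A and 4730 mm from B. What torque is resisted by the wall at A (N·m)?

Compatibility: T_A·a/J_AC = T_B·b/J_CB with T_A + T_B = T₀.
J_AC = 9.86×10^-5 m⁴, J_CB = 4.42×10^-4 m⁴, so T_A = T₀·(J_AC/a)/((J_AC/a)+(J_CB/b)) = 42830 N·m, T_B = 109200 N·m.

42800 N·m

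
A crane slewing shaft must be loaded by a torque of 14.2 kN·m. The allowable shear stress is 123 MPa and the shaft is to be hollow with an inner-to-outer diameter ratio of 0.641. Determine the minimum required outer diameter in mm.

89.1 mm

For a hollow shaft with d_i/d_o = 0.641: τ_max = 16T/(π d_o³ (1−k⁴)), so d_o = [16T/(π τ_allow (1−k⁴))]^(1/3) = [16·14200/(π·1.23×10^8·0.8312)]^(1/3) = 0.08910 m.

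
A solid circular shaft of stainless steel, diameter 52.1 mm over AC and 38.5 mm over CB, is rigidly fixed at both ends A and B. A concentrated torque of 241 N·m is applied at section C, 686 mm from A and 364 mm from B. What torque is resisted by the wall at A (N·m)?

Compatibility: T_A·a/J_AC = T_B·b/J_CB with T_A + T_B = T₀.
J_AC = 7.23×10^-7 m⁴, J_CB = 2.16×10^-7 m⁴, so T_A = T₀·(J_AC/a)/((J_AC/a)+(J_CB/b)) = 154.3 N·m, T_B = 86.71 N·m.

154 N·m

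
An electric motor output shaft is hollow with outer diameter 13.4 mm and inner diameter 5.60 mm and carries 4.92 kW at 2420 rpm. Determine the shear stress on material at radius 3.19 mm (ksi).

ω = 2π·2420/60 = 253.4 rad/s, so T = P/ω = 4.92×10³ / 253.4 = 19.41 N·m.
J = π(d_o⁴ − d_i⁴)/32 = π(0.0134⁴ − 0.00560⁴)/32 = 3.069×10^-9 m⁴.
Shear stress varies linearly with radius: τ = T·r/J = 19.41 × 0.00319 / 3.069×10^-9 = 2.018×10^7 Pa.

2.93 ksi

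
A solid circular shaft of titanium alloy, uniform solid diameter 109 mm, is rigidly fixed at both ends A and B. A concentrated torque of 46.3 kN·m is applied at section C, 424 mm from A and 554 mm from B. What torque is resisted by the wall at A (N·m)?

26200 N·m

With uniform GJ and both ends fixed, compatibility θ_AC = θ_CB gives T_A·a = T_B·b, together with T_A + T_B = T₀.
T_A = T₀·b/(a+b) = 46300·554/978.0 = 26230 N·m; T_B = 20070 N·m.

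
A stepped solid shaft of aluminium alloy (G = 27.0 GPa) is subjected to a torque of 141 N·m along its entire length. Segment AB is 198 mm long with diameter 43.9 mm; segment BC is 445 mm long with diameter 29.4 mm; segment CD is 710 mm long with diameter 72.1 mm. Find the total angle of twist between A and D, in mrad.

J_AB = π(0.0439)⁴/32 = 3.65×10^-7 m⁴; J_BC = π(0.0294)⁴/32 = 7.33×10^-8 m⁴; J_CD = π(0.0721)⁴/32 = 2.65×10^-6 m⁴.
θ = (T/G)·Σ L_i/J_i = (141.0/27.0×10⁹)·(0.198/3.65×10^-7 + 0.445/7.33×10^-8 + 0.710/2.65×10^-6) = 0.03592 rad.

35.9 mrad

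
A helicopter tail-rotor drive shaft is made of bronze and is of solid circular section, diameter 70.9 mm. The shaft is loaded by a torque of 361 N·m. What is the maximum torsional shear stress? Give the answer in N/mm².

J = πd⁴/32 = π(0.0709)⁴/32 = 2.481×10^-6 m⁴.
τ_max = T·r/J = 361.0 × 0.0355 / 2.481×10^-6 = 5.159×10^6 Pa.

5.16 N/mm²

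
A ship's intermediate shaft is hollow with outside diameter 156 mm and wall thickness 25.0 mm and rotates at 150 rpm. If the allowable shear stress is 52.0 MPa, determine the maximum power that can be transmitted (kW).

J = π(d_o⁴ − d_i⁴)/32 = π(0.156⁴ − 0.106⁴)/32 = 4.575×10^-5 m⁴.
T_max = τ_allow·J/r = 5.20×10^7 × 4.575×10^-5 / 0.0780 = 30500 N·m.
ω = 2π·150/60 = 15.71 rad/s, so P_max = T_max·ω = 4.791×10^5 W.

479 kW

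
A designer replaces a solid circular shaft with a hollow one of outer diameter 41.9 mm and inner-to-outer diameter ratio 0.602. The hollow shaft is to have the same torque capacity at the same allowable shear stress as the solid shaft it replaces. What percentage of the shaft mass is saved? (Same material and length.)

Equal τ_max and T ⇒ the solid shaft needs d_s³ = d_o³(1−k⁴), so d_s = 41.9·(1−0.602⁴)^(1/3) = 39.98 mm.
Area ratio A_h/A_s = d_o²(1−k²)/d_s² = (1−k²)/(1−k⁴)^(2/3) = 0.7003.
Mass saving = 1 − 0.7003 = 30.0 %.

30.0 %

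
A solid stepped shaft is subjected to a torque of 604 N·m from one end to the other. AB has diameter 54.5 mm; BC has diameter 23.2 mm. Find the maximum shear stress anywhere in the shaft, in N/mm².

246 N/mm²

Under the same torque, τ_max = 16T/(πd³) is largest where d is smallest — segment BC (d = 23.2 mm).
τ_max = 16·604.0/(π·(0.0232)³) = 2.463×10^8 Pa.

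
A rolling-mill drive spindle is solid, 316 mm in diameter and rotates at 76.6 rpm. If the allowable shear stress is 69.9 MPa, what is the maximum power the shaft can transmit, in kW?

3470 kW

J = πd⁴/32 = π(0.316)⁴/32 = 9.789×10^-4 m⁴.
T_max = τ_allow·J/r = 6.99×10^7 × 9.789×10^-4 / 0.158 = 433100 N·m.
ω = 2π·76.6/60 = 8.022 rad/s, so P_max = T_max·ω = 3.474×10^6 W.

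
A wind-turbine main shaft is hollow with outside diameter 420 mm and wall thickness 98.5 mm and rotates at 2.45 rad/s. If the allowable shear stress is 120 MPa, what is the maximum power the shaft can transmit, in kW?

J = π(d_o⁴ − d_i⁴)/32 = π(0.420⁴ − 0.223⁴)/32 = 2.812×10^-3 m⁴.
T_max = τ_allow·J/r = 1.20×10^8 × 2.812×10^-3 / 0.210 = 1.607e6 N·m.
ω = 2.45 rad/s, so P_max = T_max·ω = 3.937×10^6 W.

3940 kW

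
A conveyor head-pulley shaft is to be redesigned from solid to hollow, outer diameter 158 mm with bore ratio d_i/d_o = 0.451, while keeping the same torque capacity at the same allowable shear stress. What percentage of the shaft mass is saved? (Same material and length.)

Equal τ_max and T ⇒ the solid shaft needs d_s³ = d_o³(1−k⁴), so d_s = 158·(1−0.451⁴)^(1/3) = 155.8 mm.
Area ratio A_h/A_s = d_o²(1−k²)/d_s² = (1−k²)/(1−k⁴)^(2/3) = 0.8194.
Mass saving = 1 − 0.8194 = 18.1 %.

18.1 %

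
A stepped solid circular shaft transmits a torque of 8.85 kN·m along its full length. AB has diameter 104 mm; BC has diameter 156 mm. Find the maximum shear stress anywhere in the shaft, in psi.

Under the same torque, τ_max = 16T/(πd³) is largest where d is smallest — segment AB (d = 104 mm).
τ_max = 16·8850/(π·(0.104)³) = 4.007×10^7 Pa.

5810 psi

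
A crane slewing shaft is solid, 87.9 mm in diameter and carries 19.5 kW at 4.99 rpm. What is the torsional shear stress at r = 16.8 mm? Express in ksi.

15.5 ksi

ω = 2π·4.99/60 = 0.5226 rad/s, so T = P/ω = 19.5×10³ / 0.5226 = 37320 N·m.
J = πd⁴/32 = π(0.0879)⁴/32 = 5.861×10^-6 m⁴.
Shear stress varies linearly with radius: τ = T·r/J = 37320 × 0.0168 / 5.861×10^-6 = 1.070×10^8 Pa.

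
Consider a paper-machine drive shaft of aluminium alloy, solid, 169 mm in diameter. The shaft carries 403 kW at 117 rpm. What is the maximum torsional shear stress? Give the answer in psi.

5030 psi

ω = 2π·117/60 = 12.25 rad/s, so T = P/ω = 403×10³ / 12.25 = 32890 N·m.
J = πd⁴/32 = π(0.169)⁴/32 = 8.008×10^-5 m⁴.
τ_max = T·r/J = 32890 × 0.0845 / 8.008×10^-5 = 3.471×10^7 Pa.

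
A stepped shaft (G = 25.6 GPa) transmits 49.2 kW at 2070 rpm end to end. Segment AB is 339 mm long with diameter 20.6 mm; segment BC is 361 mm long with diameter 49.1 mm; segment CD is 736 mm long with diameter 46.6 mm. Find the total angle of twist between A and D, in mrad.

ω = 2π·2070/60 = 216.8 rad/s, so T = P/ω = 49.2×10³ / 216.8 = 227.0 N·m.
J_AB = π(0.0206)⁴/32 = 1.77×10^-8 m⁴; J_BC = π(0.0491)⁴/32 = 5.71×10^-7 m⁴; J_CD = π(0.0466)⁴/32 = 4.63×10^-7 m⁴.
θ = (T/G)·Σ L_i/J_i = (227.0/25.6×10⁹)·(0.339/1.77×10^-8 + 0.361/5.71×10^-7 + 0.736/4.63×10^-7) = 0.1897 rad.

190 mrad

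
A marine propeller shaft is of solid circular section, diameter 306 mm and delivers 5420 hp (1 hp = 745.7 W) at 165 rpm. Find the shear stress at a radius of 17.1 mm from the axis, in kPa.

ω = 2π·165/60 = 17.28 rad/s, so T = P/ω = 5420×745.7 / 17.28 = 233900 N·m.
J = πd⁴/32 = π(0.306)⁴/32 = 8.608×10^-4 m⁴.
Shear stress varies linearly with radius: τ = T·r/J = 233900 × 0.0171 / 8.608×10^-4 = 4.647×10^6 Pa.

4650 kPa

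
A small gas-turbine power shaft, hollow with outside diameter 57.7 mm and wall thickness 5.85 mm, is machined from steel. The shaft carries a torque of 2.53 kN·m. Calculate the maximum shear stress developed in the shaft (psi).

16300 psi

J = π(d_o⁴ − d_i⁴)/32 = π(0.0577⁴ − 0.0460⁴)/32 = 6.486×10^-7 m⁴.
τ_max = T·r/J = 2530 × 0.0289 / 6.486×10^-7 = 1.125×10^8 Pa.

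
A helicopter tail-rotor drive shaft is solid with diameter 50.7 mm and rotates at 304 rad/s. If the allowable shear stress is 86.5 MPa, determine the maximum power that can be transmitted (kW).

J = πd⁴/32 = π(0.0507)⁴/32 = 6.487×10^-7 m⁴.
T_max = τ_allow·J/r = 8.65×10^7 × 6.487×10^-7 / 0.0254 = 2213 N·m.
ω = 304 rad/s, so P_max = T_max·ω = 6.729×10^5 W.

673 kW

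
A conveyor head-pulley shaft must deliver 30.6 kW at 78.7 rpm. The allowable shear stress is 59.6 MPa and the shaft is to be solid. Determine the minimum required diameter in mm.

68.2 mm

ω = 2π·78.7/60 = 8.241 rad/s, so T = P/ω = 30.6×10³ / 8.241 = 3713 N·m.
For a solid shaft τ_max = 16T/(πd³), so d = (16T/(π τ_allow))^(1/3) = (16·3713/(π·5.96×10^7))^(1/3) = 0.06820 m.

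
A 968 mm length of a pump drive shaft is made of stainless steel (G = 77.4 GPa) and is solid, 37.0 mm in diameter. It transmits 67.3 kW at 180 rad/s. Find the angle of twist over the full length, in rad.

0.0254 rad

ω = 180 rad/s, so T = P/ω = 67.3×10³ / 180.0 = 373.9 N·m.
J = πd⁴/32 = π(0.0370)⁴/32 = 1.840×10^-7 m⁴.
θ = T·L/(G·J) = 373.9 × 0.968 / (77.4×10⁹ × 1.840×10^-7) = 0.02541 rad.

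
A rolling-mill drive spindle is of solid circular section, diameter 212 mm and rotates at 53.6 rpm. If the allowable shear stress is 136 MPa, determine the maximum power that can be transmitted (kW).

J = πd⁴/32 = π(0.212)⁴/32 = 1.983×10^-4 m⁴.
T_max = τ_allow·J/r = 1.36×10^8 × 1.983×10^-4 / 0.106 = 254400 N·m.
ω = 2π·53.6/60 = 5.613 rad/s, so P_max = T_max·ω = 1.428×10^6 W.

1430 kW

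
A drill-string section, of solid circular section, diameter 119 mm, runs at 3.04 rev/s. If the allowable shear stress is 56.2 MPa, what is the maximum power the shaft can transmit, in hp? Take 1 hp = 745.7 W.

J = πd⁴/32 = π(0.119)⁴/32 = 1.969×10^-5 m⁴.
T_max = τ_allow·J/r = 5.62×10^7 × 1.969×10^-5 / 0.0595 = 18600 N·m.
ω = 2π·3.04 = 19.10 rad/s, so P_max = T_max·ω = 3.552×10^5 W.

476 hp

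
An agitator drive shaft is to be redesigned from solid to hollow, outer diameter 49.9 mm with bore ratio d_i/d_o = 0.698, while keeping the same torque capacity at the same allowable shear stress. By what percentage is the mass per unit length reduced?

38.6 %

Equal τ_max and T ⇒ the solid shaft needs d_s³ = d_o³(1−k⁴), so d_s = 49.9·(1−0.698⁴)^(1/3) = 45.59 mm.
Area ratio A_h/A_s = d_o²(1−k²)/d_s² = (1−k²)/(1−k⁴)^(2/3) = 0.6143.
Mass saving = 1 − 0.6143 = 38.6 %.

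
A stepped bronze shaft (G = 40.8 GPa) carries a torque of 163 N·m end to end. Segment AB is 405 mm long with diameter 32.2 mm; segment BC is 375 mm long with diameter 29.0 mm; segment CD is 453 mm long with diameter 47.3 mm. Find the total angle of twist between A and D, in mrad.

40.6 mrad

J_AB = π(0.0322)⁴/32 = 1.06×10^-7 m⁴; J_BC = π(0.0290)⁴/32 = 6.94×10^-8 m⁴; J_CD = π(0.0473)⁴/32 = 4.91×10^-7 m⁴.
θ = (T/G)·Σ L_i/J_i = (163.0/40.8×10⁹)·(0.405/1.06×10^-7 + 0.375/6.94×10^-8 + 0.453/4.91×10^-7) = 0.04059 rad.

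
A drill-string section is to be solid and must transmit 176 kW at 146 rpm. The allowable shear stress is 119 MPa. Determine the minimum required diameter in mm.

ω = 2π·146/60 = 15.29 rad/s, so T = P/ω = 176×10³ / 15.29 = 11510 N·m.
For a solid shaft τ_max = 16T/(πd³), so d = (16T/(π τ_allow))^(1/3) = (16·11510/(π·1.19×10^8))^(1/3) = 0.07898 m.

79.0 mm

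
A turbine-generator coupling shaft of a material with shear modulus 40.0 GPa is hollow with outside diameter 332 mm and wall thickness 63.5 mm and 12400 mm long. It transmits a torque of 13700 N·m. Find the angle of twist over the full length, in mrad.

J = π(d_o⁴ − d_i⁴)/32 = π(0.332⁴ − 0.205⁴)/32 = 1.019×10^-3 m⁴.
θ = T·L/(G·J) = 13700 × 12.4 / (40.0×10⁹ × 1.019×10^-3) = 4.166×10^-3 rad.

4.17 mrad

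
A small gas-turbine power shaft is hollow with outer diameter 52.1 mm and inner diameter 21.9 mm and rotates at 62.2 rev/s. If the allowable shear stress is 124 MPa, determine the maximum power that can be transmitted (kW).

1300 kW

J = π(d_o⁴ − d_i⁴)/32 = π(0.0521⁴ − 0.0219⁴)/32 = 7.008×10^-7 m⁴.
T_max = τ_allow·J/r = 1.24×10^8 × 7.008×10^-7 / 0.0261 = 3336 N·m.
ω = 2π·62.2 = 390.8 rad/s, so P_max = T_max·ω = 1.304×10^6 W.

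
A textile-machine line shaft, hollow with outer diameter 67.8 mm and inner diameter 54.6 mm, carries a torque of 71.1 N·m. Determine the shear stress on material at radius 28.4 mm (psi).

244 psi

J = π(d_o⁴ − d_i⁴)/32 = π(0.0678⁴ − 0.0546⁴)/32 = 1.202×10^-6 m⁴.
Shear stress varies linearly with radius: τ = T·r/J = 71.10 × 0.0284 / 1.202×10^-6 = 1.680×10^6 Pa.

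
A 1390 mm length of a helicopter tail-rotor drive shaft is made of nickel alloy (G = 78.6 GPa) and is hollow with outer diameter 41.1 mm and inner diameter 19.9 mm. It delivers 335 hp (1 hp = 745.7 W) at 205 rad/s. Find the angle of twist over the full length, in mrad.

81.4 mrad

ω = 205 rad/s, so T = P/ω = 335×745.7 / 205.0 = 1219 N·m.
J = π(d_o⁴ − d_i⁴)/32 = π(0.0411⁴ − 0.0199⁴)/32 = 2.647×10^-7 m⁴.
θ = T·L/(G·J) = 1219 × 1.39 / (78.6×10⁹ × 2.647×10^-7) = 0.08140 rad.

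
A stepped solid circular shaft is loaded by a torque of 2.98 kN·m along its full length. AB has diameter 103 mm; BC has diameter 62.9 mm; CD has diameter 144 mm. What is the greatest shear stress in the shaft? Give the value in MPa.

61.0 MPa

Under the same torque, τ_max = 16T/(πd³) is largest where d is smallest — segment BC (d = 62.9 mm).
τ_max = 16·2980/(π·(0.0629)³) = 6.099×10^7 Pa.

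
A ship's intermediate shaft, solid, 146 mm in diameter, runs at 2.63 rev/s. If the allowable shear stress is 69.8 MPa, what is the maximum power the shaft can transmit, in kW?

705 kW

J = πd⁴/32 = π(0.146)⁴/32 = 4.461×10^-5 m⁴.
T_max = τ_allow·J/r = 6.98×10^7 × 4.461×10^-5 / 0.0730 = 42650 N·m.
ω = 2π·2.63 = 16.52 rad/s, so P_max = T_max·ω = 7.048×10^5 W.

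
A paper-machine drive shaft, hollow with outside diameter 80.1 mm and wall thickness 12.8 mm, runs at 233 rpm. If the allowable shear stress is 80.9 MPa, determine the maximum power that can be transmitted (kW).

J = π(d_o⁴ − d_i⁴)/32 = π(0.0801⁴ − 0.0545⁴)/32 = 3.175×10^-6 m⁴.
T_max = τ_allow·J/r = 8.09×10^7 × 3.175×10^-6 / 0.0400 = 6414 N·m.
ω = 2π·233/60 = 24.40 rad/s, so P_max = T_max·ω = 1.565×10^5 W.

156 kW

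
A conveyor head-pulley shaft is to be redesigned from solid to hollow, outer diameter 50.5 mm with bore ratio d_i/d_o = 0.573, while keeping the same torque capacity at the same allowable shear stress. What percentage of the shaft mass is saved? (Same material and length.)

Equal τ_max and T ⇒ the solid shaft needs d_s³ = d_o³(1−k⁴), so d_s = 50.5·(1−0.573⁴)^(1/3) = 48.62 mm.
Area ratio A_h/A_s = d_o²(1−k²)/d_s² = (1−k²)/(1−k⁴)^(2/3) = 0.7247.
Mass saving = 1 − 0.7247 = 27.5 %.

27.5 %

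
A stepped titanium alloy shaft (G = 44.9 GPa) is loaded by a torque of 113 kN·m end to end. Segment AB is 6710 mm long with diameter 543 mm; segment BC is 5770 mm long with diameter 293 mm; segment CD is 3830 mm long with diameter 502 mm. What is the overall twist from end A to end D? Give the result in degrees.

1.35°

J_AB = π(0.543)⁴/32 = 8.53×10^-3 m⁴; J_BC = π(0.293)⁴/32 = 7.24×10^-4 m⁴; J_CD = π(0.502)⁴/32 = 6.23×10^-3 m⁴.
θ = (T/G)·Σ L_i/J_i = (113000/44.9×10⁹)·(6.71/8.53×10^-3 + 5.77/7.24×10^-4 + 3.83/6.23×10^-3) = 0.02359 rad.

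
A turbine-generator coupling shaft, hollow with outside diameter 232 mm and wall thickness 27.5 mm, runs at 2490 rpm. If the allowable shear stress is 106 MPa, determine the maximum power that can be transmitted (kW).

44800 kW

J = π(d_o⁴ − d_i⁴)/32 = π(0.232⁴ − 0.177⁴)/32 = 1.881×10^-4 m⁴.
T_max = τ_allow·J/r = 1.06×10^8 × 1.881×10^-4 / 0.116 = 171800 N·m.
ω = 2π·2490/60 = 260.8 rad/s, so P_max = T_max·ω = 4.481×10^7 W.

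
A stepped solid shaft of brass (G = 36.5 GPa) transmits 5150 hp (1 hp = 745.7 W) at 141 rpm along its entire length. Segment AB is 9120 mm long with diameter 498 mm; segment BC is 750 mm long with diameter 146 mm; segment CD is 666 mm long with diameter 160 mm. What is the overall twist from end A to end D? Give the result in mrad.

204 mrad

ω = 2π·141/60 = 14.77 rad/s, so T = P/ω = 5150×745.7 / 14.77 = 260100 N·m.
J_AB = π(0.498)⁴/32 = 6.04×10^-3 m⁴; J_BC = π(0.146)⁴/32 = 4.46×10^-5 m⁴; J_CD = π(0.160)⁴/32 = 6.43×10^-5 m⁴.
θ = (T/G)·Σ L_i/J_i = (260100/36.5×10⁹)·(9.12/6.04×10^-3 + 0.750/4.46×10^-5 + 0.666/6.43×10^-5) = 0.2043 rad.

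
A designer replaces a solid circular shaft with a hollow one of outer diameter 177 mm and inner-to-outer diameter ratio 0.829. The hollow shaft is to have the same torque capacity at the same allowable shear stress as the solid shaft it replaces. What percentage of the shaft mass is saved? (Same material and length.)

Equal τ_max and T ⇒ the solid shaft needs d_s³ = d_o³(1−k⁴), so d_s = 177·(1−0.829⁴)^(1/3) = 143.0 mm.
Area ratio A_h/A_s = d_o²(1−k²)/d_s² = (1−k²)/(1−k⁴)^(2/3) = 0.4789.
Mass saving = 1 − 0.4789 = 52.1 %.

52.1 %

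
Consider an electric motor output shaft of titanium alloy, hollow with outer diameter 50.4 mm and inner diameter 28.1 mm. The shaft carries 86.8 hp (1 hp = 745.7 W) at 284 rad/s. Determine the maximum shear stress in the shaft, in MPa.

ω = 284 rad/s, so T = P/ω = 86.8×745.7 / 284.0 = 227.9 N·m.
J = π(d_o⁴ − d_i⁴)/32 = π(0.0504⁴ − 0.0281⁴)/32 = 5.723×10^-7 m⁴.
τ_max = T·r/J = 227.9 × 0.0252 / 5.723×10^-7 = 1.004×10^7 Pa.

10.0 MPa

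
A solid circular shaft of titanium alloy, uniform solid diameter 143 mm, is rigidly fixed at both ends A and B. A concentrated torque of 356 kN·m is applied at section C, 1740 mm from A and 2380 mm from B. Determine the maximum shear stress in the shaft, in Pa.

With uniform GJ and both ends fixed, compatibility θ_AC = θ_CB gives T_A·a = T_B·b, together with T_A + T_B = T₀.
T_A = T₀·b/(a+b) = 356000·2380/4120 = 205700 N·m; T_B = 150300 N·m.
τ in each portion: τ_AC = 3.58×10^8 Pa, τ_CB = 2.62×10^8 Pa; maximum is in AC.
τ_max = T_AC·r/J = 205700·0.0715/4.11×10^-5 = 3.582×10^8 Pa.

3.58e8 Pa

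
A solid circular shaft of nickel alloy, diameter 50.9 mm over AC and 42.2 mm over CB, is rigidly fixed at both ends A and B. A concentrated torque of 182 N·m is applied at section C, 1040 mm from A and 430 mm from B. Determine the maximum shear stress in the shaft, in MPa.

Compatibility: T_A·a/J_AC = T_B·b/J_CB with T_A + T_B = T₀.
J_AC = 6.59×10^-7 m⁴, J_CB = 3.11×10^-7 m⁴, so T_A = T₀·(J_AC/a)/((J_AC/a)+(J_CB/b)) = 84.94 N·m, T_B = 97.06 N·m.
τ in each portion: τ_AC = 3.28×10^6 Pa, τ_CB = 6.58×10^6 Pa; maximum is in CB.
τ_max = T_CB·r/J = 97.06·0.0211/3.11×10^-7 = 6.578×10^6 Pa.

6.58 MPa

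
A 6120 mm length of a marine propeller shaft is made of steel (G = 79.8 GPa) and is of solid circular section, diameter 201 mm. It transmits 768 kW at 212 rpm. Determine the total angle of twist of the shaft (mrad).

16.6 mrad

ω = 2π·212/60 = 22.20 rad/s, so T = P/ω = 768×10³ / 22.20 = 34590 N·m.
J = πd⁴/32 = π(0.201)⁴/32 = 1.602×10^-4 m⁴.
θ = T·L/(G·J) = 34590 × 6.12 / (79.8×10⁹ × 1.602×10^-4) = 0.01656 rad.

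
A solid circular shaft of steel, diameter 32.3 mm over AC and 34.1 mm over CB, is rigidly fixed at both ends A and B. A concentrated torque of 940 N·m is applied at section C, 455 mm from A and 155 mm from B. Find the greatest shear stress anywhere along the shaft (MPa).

Compatibility: T_A·a/J_AC = T_B·b/J_CB with T_A + T_B = T₀.
J_AC = 1.07×10^-7 m⁴, J_CB = 1.33×10^-7 m⁴, so T_A = T₀·(J_AC/a)/((J_AC/a)+(J_CB/b)) = 202.3 N·m, T_B = 737.7 N·m.
τ in each portion: τ_AC = 3.06×10^7 Pa, τ_CB = 9.48×10^7 Pa; maximum is in CB.
τ_max = T_CB·r/J = 737.7·0.0170/1.33×10^-7 = 9.475×10^7 Pa.

94.8 MPa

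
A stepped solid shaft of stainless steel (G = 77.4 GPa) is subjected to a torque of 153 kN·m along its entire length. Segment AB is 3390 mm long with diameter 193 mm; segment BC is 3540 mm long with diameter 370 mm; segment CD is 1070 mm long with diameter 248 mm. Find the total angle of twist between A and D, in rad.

0.0587 rad

J_AB = π(0.193)⁴/32 = 1.36×10^-4 m⁴; J_BC = π(0.370)⁴/32 = 1.84×10^-3 m⁴; J_CD = π(0.248)⁴/32 = 3.71×10^-4 m⁴.
θ = (T/G)·Σ L_i/J_i = (153000/77.4×10⁹)·(3.39/1.36×10^-4 + 3.54/1.84×10^-3 + 1.07/3.71×10^-4) = 0.05869 rad.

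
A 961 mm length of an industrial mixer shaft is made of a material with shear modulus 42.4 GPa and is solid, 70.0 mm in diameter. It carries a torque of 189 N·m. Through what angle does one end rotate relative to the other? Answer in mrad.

1.82 mrad

J = πd⁴/32 = π(0.0700)⁴/32 = 2.357×10^-6 m⁴.
θ = T·L/(G·J) = 189.0 × 0.961 / (42.4×10⁹ × 2.357×10^-6) = 1.817×10^-3 rad.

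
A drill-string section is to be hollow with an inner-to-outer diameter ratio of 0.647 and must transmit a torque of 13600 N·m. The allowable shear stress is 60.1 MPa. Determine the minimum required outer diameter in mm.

112 mm

For a hollow shaft with d_i/d_o = 0.647: τ_max = 16T/(π d_o³ (1−k⁴)), so d_o = [16T/(π τ_allow (1−k⁴))]^(1/3) = [16·13600/(π·6.01×10^7·0.8248)]^(1/3) = 0.1118 m.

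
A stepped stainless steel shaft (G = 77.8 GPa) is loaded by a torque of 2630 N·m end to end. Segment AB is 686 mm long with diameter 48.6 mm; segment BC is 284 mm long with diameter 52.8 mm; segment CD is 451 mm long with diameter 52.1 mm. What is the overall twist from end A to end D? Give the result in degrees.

4.35°

J_AB = π(0.0486)⁴/32 = 5.48×10^-7 m⁴; J_BC = π(0.0528)⁴/32 = 7.63×10^-7 m⁴; J_CD = π(0.0521)⁴/32 = 7.23×10^-7 m⁴.
θ = (T/G)·Σ L_i/J_i = (2630/77.8×10⁹)·(0.686/5.48×10^-7 + 0.284/7.63×10^-7 + 0.451/7.23×10^-7) = 0.07600 rad.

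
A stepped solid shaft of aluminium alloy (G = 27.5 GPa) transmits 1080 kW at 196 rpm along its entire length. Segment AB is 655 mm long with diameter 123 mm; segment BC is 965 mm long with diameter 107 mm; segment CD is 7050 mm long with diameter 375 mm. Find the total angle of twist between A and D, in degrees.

11.8°

ω = 2π·196/60 = 20.53 rad/s, so T = P/ω = 1080×10³ / 20.53 = 52620 N·m.
J_AB = π(0.123)⁴/32 = 2.25×10^-5 m⁴; J_BC = π(0.107)⁴/32 = 1.29×10^-5 m⁴; J_CD = π(0.375)⁴/32 = 1.94×10^-3 m⁴.
θ = (T/G)·Σ L_i/J_i = (52620/27.5×10⁹)·(0.655/2.25×10^-5 + 0.965/1.29×10^-5 + 7.05/1.94×10^-3) = 0.2062 rad.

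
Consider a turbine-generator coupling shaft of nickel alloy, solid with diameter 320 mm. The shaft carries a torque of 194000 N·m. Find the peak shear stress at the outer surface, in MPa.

J = πd⁴/32 = π(0.320)⁴/32 = 1.029×10^-3 m⁴.
τ_max = T·r/J = 194000 × 0.160 / 1.029×10^-3 = 3.015×10^7 Pa.

30.2 MPa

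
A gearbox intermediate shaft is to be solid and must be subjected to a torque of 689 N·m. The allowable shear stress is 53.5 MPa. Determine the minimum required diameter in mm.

40.3 mm

For a solid shaft τ_max = 16T/(πd³), so d = (16T/(π τ_allow))^(1/3) = (16·689.0/(π·5.35×10^7))^(1/3) = 0.04033 m.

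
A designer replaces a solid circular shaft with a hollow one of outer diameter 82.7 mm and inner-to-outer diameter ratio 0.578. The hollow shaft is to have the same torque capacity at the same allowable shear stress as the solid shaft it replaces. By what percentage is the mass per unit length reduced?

Equal τ_max and T ⇒ the solid shaft needs d_s³ = d_o³(1−k⁴), so d_s = 82.7·(1−0.578⁴)^(1/3) = 79.50 mm.
Area ratio A_h/A_s = d_o²(1−k²)/d_s² = (1−k²)/(1−k⁴)^(2/3) = 0.7206.
Mass saving = 1 − 0.7206 = 27.9 %.

27.9 %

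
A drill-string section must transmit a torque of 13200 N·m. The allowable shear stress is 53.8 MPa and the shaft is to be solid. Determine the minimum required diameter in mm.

108 mm

For a solid shaft τ_max = 16T/(πd³), so d = (16T/(π τ_allow))^(1/3) = (16·13200/(π·5.38×10^7))^(1/3) = 0.1077 m.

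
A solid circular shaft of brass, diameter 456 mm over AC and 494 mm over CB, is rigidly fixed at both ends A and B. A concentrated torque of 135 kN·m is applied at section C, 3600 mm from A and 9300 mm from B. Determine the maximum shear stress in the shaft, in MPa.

4.73 MPa

Compatibility: T_A·a/J_AC = T_B·b/J_CB with T_A + T_B = T₀.
J_AC = 4.24×10^-3 m⁴, J_CB = 5.85×10^-3 m⁴, so T_A = T₀·(J_AC/a)/((J_AC/a)+(J_CB/b)) = 88050 N·m, T_B = 46950 N·m.
τ in each portion: τ_AC = 4.73×10^6 Pa, τ_CB = 1.98×10^6 Pa; maximum is in AC.
τ_max = T_AC·r/J = 88050·0.228/4.24×10^-3 = 4.730×10^6 Pa.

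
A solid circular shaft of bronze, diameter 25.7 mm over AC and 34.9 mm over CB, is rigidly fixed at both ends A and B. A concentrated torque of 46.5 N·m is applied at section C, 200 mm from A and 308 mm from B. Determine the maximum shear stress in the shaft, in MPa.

Compatibility: T_A·a/J_AC = T_B·b/J_CB with T_A + T_B = T₀.
J_AC = 4.28×10^-8 m⁴, J_CB = 1.46×10^-7 m⁴, so T_A = T₀·(J_AC/a)/((J_AC/a)+(J_CB/b)) = 14.49 N·m, T_B = 32.01 N·m.
τ in each portion: τ_AC = 4.35×10^6 Pa, τ_CB = 3.83×10^6 Pa; maximum is in AC.
τ_max = T_AC·r/J = 14.49·0.0129/4.28×10^-8 = 4.349×10^6 Pa.

4.35 MPa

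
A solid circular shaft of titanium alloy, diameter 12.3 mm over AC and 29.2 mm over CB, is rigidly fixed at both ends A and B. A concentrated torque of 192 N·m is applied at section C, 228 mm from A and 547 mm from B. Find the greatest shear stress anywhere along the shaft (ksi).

Compatibility: T_A·a/J_AC = T_B·b/J_CB with T_A + T_B = T₀.
J_AC = 2.25×10^-9 m⁴, J_CB = 7.14×10^-8 m⁴, so T_A = T₀·(J_AC/a)/((J_AC/a)+(J_CB/b)) = 13.48 N·m, T_B = 178.5 N·m.
τ in each portion: τ_AC = 3.69×10^7 Pa, τ_CB = 3.65×10^7 Pa; maximum is in AC.
τ_max = T_AC·r/J = 13.48·0.00615/2.25×10^-9 = 3.690×10^7 Pa.

5.35 ksi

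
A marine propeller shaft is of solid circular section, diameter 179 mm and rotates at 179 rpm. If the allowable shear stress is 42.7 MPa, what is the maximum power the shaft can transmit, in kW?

901 kW

J = πd⁴/32 = π(0.179)⁴/32 = 1.008×10^-4 m⁴.
T_max = τ_allow·J/r = 4.27×10^7 × 1.008×10^-4 / 0.0895 = 48090 N·m.
ω = 2π·179/60 = 18.74 rad/s, so P_max = T_max·ω = 9.014×10^5 W.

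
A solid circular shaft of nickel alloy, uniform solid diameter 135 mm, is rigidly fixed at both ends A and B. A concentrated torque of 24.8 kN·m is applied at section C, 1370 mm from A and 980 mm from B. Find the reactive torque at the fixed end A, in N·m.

With uniform GJ and both ends fixed, compatibility θ_AC = θ_CB gives T_A·a = T_B·b, together with T_A + T_B = T₀.
T_A = T₀·b/(a+b) = 24800·980/2350 = 10340 N·m; T_B = 14460 N·m.

10300 N·m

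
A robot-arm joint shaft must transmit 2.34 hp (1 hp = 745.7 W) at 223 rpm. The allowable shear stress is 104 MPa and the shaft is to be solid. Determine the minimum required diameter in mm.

15.4 mm

ω = 2π·223/60 = 23.35 rad/s, so T = P/ω = 2.34×745.7 / 23.35 = 74.72 N·m.
For a solid shaft τ_max = 16T/(πd³), so d = (16T/(π τ_allow))^(1/3) = (16·74.72/(π·1.04×10^8))^(1/3) = 0.01541 m.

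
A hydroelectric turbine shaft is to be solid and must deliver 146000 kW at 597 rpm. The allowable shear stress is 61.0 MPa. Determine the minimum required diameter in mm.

ω = 2π·597/60 = 62.52 rad/s, so T = P/ω = 146000×10³ / 62.52 = 2.335e6 N·m.
For a solid shaft τ_max = 16T/(πd³), so d = (16T/(π τ_allow))^(1/3) = (16·2.335e6/(π·6.10×10^7))^(1/3) = 0.5799 m.

580 mm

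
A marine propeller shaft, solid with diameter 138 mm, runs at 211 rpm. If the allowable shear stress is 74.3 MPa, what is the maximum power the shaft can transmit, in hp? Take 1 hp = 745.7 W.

1140 hp

J = πd⁴/32 = π(0.138)⁴/32 = 3.561×10^-5 m⁴.
T_max = τ_allow·J/r = 7.43×10^7 × 3.561×10^-5 / 0.0690 = 38340 N·m.
ω = 2π·211/60 = 22.10 rad/s, so P_max = T_max·ω = 8.472×10^5 W.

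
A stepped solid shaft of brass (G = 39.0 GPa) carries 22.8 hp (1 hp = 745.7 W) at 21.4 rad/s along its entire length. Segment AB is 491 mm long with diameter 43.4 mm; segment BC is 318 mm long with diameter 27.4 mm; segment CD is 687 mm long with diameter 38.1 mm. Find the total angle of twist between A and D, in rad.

ω = 21.4 rad/s, so T = P/ω = 22.8×745.7 / 21.40 = 794.5 N·m.
J_AB = π(0.0434)⁴/32 = 3.48×10^-7 m⁴; J_BC = π(0.0274)⁴/32 = 5.53×10^-8 m⁴; J_CD = π(0.0381)⁴/32 = 2.07×10^-7 m⁴.
θ = (T/G)·Σ L_i/J_i = (794.5/39.0×10⁹)·(0.491/3.48×10^-7 + 0.318/5.53×10^-8 + 0.687/2.07×10^-7) = 0.2134 rad.

0.213 rad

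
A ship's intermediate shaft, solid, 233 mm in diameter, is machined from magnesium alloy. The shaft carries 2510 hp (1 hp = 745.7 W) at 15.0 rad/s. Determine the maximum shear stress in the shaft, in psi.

7290 psi

ω = 15.0 rad/s, so T = P/ω = 2510×745.7 / 15.00 = 124800 N·m.
J = πd⁴/32 = π(0.233)⁴/32 = 2.894×10^-4 m⁴.
τ_max = T·r/J = 124800 × 0.117 / 2.894×10^-4 = 5.024×10^7 Pa.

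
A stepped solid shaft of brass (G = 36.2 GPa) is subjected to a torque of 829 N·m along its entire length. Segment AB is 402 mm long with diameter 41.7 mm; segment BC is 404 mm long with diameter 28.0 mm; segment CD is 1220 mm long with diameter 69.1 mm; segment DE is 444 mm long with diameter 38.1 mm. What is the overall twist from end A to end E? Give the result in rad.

0.246 rad

J_AB = π(0.0417)⁴/32 = 2.97×10^-7 m⁴; J_BC = π(0.0280)⁴/32 = 6.03×10^-8 m⁴; J_CD = π(0.0691)⁴/32 = 2.24×10^-6 m⁴; J_DE = π(0.0381)⁴/32 = 2.07×10^-7 m⁴.
θ = (T/G)·Σ L_i/J_i = (829.0/36.2×10⁹)·(0.402/2.97×10^-7 + 0.404/6.03×10^-8 + 1.22/2.24×10^-6 + 0.444/2.07×10^-7) = 0.2460 rad.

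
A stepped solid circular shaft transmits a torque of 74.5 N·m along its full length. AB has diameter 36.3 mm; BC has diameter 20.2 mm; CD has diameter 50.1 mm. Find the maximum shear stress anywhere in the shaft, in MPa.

Under the same torque, τ_max = 16T/(πd³) is largest where d is smallest — segment BC (d = 20.2 mm).
τ_max = 16·74.50/(π·(0.0202)³) = 4.603×10^7 Pa.

46.0 MPa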